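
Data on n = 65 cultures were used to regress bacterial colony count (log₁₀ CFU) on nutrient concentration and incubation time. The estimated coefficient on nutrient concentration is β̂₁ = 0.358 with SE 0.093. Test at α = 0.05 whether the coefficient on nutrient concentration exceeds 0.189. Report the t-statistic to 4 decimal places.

t = 1.8172

H₀: β₁ = 0.189 vs H₁: β₁ > 0.189.
t = (β̂₁ − β₁⁰)/SE = (0.358 − 0.189) / 0.093 = 1.8172.
df = n − k − 1 = 65 − 2 − 1 = 62.
One-sided p ≈ 0.0370, which is < 0.05, so reject H₀.
There is evidence that the true slope on nutrient concentration exceeds 0.189 log₁₀ CFU per unit, holding the other predictors fixed.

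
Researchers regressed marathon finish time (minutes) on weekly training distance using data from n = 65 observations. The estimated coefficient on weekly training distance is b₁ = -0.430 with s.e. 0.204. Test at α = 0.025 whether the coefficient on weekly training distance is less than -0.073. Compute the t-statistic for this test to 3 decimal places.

t = -1.750

H₀: β₁ = -0.073 vs H₁: β₁ < -0.073.
t = (b₁ − β₁⁰)/SE = (-0.430 − (-0.073)) / 0.204 = -1.750.
df = n − 2 = 65 − 2 = 63.
One-sided p ≈ 0.0425, which is ≥ 0.025, so fail to reject H₀.
The data do not give significant evidence that the true slope on weekly training distance is below -0.073 minutes per unit.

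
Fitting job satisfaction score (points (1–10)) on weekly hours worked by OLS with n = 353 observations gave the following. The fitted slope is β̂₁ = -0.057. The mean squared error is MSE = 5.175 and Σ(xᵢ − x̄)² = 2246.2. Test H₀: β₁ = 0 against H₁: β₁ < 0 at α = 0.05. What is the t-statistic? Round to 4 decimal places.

t = -1.1875

SE(β̂₁) = √(MSE/Sₓₓ) = √(5.175/2246.2) = 0.0479989.
t = -0.057 / 0.0479989 = -1.1875.
df = n − 2 = 351.
One-sided p ≈ 0.1179, which is ≥ 0.05, so fail to reject H₀.
The data do not give significant evidence that the true slope on weekly hours worked is negative.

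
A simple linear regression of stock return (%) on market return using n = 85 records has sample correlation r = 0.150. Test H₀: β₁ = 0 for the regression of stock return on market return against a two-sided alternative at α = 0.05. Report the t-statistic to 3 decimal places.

t = 1.382

t = r·√(n − 2)/√(1 − r²) = 0.150·√83/√0.9775 = 1.382.
df = n − 2 = 83.
Two-sided p ≈ 0.1706, which is ≥ 0.05, so fail to reject H₀.
The data do not give significant evidence of a linear association between market return and stock return.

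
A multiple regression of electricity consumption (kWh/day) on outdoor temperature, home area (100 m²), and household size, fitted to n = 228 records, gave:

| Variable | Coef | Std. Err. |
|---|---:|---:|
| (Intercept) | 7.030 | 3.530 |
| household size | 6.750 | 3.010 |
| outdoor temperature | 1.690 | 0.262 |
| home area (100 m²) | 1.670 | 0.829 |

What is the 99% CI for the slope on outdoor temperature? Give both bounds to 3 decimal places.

(1.009, 2.371)

Read off: b = 1.690, SE = 0.262 for outdoor temperature.
df = n − k − 1 = 228 − 3 − 1 = 224.
t* = t_{0.005, 224} = 2.597955.
Margin = t* × SE = 2.597955 × 0.262 = 0.68066.
CI: 1.690 ± 0.68066 → (1.009, 2.371).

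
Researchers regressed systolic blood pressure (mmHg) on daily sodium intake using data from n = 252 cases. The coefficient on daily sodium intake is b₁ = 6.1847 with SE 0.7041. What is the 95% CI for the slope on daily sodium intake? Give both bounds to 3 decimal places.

df = n − 2 = 252 − 2 = 250.
t* = t_{0.025, 250} = 1.969498.
Margin = t* × SE = 1.969498 × 0.7041 = 1.38672.
CI: 6.1847 ± 1.38672 → (4.798, 7.571).
With 95% confidence, each one-unit increase in daily sodium intake is associated with a change of between 4.798 and 7.571 mmHg in systolic blood pressure.

(4.798, 7.571)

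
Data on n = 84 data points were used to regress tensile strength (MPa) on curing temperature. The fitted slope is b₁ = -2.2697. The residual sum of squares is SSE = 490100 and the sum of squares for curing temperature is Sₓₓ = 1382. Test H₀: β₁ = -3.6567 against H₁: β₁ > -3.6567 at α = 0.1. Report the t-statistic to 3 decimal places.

t = 0.667

MSE = SSE/(n − 2) = 490100/82 = 5976.83.
SE(b₁) = √(MSE/Sₓₓ) = √(5976.83/1382) = 2.07961.
t = (-2.2697 − (-3.6567)) / 2.07961 = 0.667.
df = n − 2 = 82.
One-sided p ≈ 0.2533, which is ≥ 0.1, so fail to reject H₀.
The data do not give significant evidence that the true slope on curing temperature exceeds -3.6567 MPa per unit.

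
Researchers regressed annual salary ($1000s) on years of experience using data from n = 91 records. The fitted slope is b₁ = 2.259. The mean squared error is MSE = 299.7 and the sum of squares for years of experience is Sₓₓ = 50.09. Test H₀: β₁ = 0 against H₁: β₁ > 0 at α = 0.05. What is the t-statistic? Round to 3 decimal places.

t = 0.924

SE(b₁) = √(MSE/Sₓₓ) = √(299.7/50.09) = 2.44606.
t = 2.259 / 2.44606 = 0.924.
df = n − 2 = 89.
One-sided p ≈ 0.1791, which is ≥ 0.05, so fail to reject H₀.
The data do not give significant evidence that the true slope on years of experience is positive.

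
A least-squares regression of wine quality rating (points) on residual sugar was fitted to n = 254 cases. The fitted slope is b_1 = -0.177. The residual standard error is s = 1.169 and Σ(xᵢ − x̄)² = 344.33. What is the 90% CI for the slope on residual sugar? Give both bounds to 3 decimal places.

SE(b_1) = s/√Sₓₓ = 1.169/√344.33 = 0.062998.
df = n − 2 = 252.
t* = t_{0.05, 252} = 1.650923.
Margin = t* × SE = 1.650923 × 0.062998 = 0.10400.
CI: -0.177 ± 0.10400 → (-0.281, -0.073).
With 90% confidence, each one-unit increase in residual sugar is associated with a change of between -0.281 and -0.073 points in wine quality rating.

(-0.281, -0.073)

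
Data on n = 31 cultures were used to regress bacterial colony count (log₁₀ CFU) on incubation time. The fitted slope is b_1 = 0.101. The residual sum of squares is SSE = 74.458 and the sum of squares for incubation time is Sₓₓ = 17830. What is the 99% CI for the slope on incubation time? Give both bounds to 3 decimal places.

(0.068, 0.134)

MSE = SSE/(n − 2) = 74.458/29 = 2.56752.
SE(b_1) = √(MSE/Sₓₓ) = √(2.56752/17830) = 0.012.
df = n − 2 = 29.
t* = t_{0.005, 29} = 2.756386.
Margin = t* × SE = 2.756386 × 0.012 = 0.03308.
CI: 0.101 ± 0.03308 → (0.068, 0.134).
With 99% confidence, each one-unit increase in incubation time is associated with a change of between 0.068 and 0.134 log₁₀ CFU in bacterial colony count.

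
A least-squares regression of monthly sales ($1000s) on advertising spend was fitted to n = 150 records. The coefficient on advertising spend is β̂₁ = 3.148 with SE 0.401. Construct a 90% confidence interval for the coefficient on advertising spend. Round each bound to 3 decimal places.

df = n − 2 = 150 − 2 = 148.
t* = t_{0.05, 148} = 1.655215.
Margin = t* × SE = 1.655215 × 0.401 = 0.66374.
CI: 3.148 ± 0.66374 → (2.484, 3.812).
With 90% confidence, each one-unit increase in advertising spend is associated with a change of between 2.484 and 3.812 $1000s in monthly sales.

(2.484, 3.812)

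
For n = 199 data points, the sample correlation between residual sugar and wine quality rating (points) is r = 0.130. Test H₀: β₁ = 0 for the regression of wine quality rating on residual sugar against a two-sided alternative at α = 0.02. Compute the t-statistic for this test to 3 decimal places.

t = 1.840

t = r·√(n − 2)/√(1 − r²) = 0.130·√197/√0.9831 = 1.840.
df = n − 2 = 197.
Two-sided p ≈ 0.0672, which is ≥ 0.02, so fail to reject H₀.
The data do not give significant evidence of a linear association between residual sugar and wine quality rating.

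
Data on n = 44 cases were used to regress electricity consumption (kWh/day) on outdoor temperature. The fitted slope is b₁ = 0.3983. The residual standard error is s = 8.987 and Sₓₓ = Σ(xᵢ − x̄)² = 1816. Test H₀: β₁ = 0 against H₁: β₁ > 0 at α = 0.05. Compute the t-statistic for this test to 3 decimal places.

t = 1.889

SE(b₁) = s/√Sₓₓ = 8.987/√1816 = 0.21089.
t = 0.3983 / 0.21089 = 1.889.
df = n − 2 = 42.
One-sided p ≈ 0.0329, which is < 0.05, so reject H₀.
There is evidence that the true slope on outdoor temperature is positive.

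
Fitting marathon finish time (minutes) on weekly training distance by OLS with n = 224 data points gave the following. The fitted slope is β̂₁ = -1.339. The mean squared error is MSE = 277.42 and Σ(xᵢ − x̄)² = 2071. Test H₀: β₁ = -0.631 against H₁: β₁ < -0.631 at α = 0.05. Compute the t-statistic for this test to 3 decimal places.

t = -1.934

SE(β̂₁) = √(MSE/Sₓₓ) = √(277.42/2071) = 0.365998.
t = (-1.339 − (-0.631)) / 0.365998 = -1.934.
df = n − 2 = 222.
One-sided p ≈ 0.0272, which is < 0.05, so reject H₀.
There is evidence that the true slope on weekly training distance is below -0.631 minutes per unit.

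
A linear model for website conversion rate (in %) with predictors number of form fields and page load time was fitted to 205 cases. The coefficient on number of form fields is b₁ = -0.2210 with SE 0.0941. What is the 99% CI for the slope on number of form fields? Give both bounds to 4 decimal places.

df = n − k − 1 = 205 − 2 − 1 = 202.
t* = t_{0.005, 202} = 2.600387.
Margin = t* × SE = 2.600387 × 0.0941 = 0.244696.
CI: -0.2210 ± 0.244696 → (-0.4657, 0.0237).
With 99% confidence, each one-unit increase in number of form fields is associated with a change of between -0.4657 and 0.0237 % in website conversion rate, holding the other predictors fixed.

(-0.4657, 0.0237)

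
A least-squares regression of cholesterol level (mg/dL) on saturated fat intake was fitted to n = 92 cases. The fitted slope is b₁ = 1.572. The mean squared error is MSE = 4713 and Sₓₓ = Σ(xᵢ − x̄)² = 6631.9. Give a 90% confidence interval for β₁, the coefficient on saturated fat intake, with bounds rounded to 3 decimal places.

(0.171, 2.973)

SE(b₁) = √(MSE/Sₓₓ) = √(4713/6631.9) = 0.843004.
df = n − 2 = 90.
t* = t_{0.05, 90} = 1.661961.
Margin = t* × SE = 1.661961 × 0.843004 = 1.40104.
CI: 1.572 ± 1.40104 → (0.171, 2.973).
With 90% confidence, each one-unit increase in saturated fat intake is associated with a change of between 0.171 and 2.973 mg/dL in cholesterol level.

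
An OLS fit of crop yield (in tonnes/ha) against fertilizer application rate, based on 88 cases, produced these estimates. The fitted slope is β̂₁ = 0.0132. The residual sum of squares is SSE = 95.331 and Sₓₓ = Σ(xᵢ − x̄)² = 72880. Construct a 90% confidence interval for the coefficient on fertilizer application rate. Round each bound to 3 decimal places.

MSE = SSE/(n − 2) = 95.331/86 = 1.1085.
SE(β̂₁) = √(MSE/Sₓₓ) = √(1.1085/72880) = 0.00389999.
df = n − 2 = 86.
t* = t_{0.05, 86} = 1.662765.
Margin = t* × SE = 1.662765 × 0.00389999 = 0.00648.
CI: 0.0132 ± 0.00648 → (0.007, 0.020).
With 90% confidence, each one-unit increase in fertilizer application rate is associated with a change of between 0.007 and 0.020 tonnes/ha in crop yield.

(0.007, 0.020)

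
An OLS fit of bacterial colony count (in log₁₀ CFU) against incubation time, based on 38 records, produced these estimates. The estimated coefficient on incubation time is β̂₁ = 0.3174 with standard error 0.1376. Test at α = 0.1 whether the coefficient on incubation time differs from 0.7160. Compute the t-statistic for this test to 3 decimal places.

H₀: β₁ = 0.7160 vs H₁: β₁ ≠ 0.7160.
t = (β̂₁ − β₁⁰)/SE = (0.3174 − 0.7160) / 0.1376 = -2.897.
df = n − 2 = 38 − 2 = 36.
Two-sided p ≈ 0.0064, which is < 0.1, so reject H₀.
There is evidence that the true slope on incubation time differs from 0.7160 log₁₀ CFU per unit.

t = -2.897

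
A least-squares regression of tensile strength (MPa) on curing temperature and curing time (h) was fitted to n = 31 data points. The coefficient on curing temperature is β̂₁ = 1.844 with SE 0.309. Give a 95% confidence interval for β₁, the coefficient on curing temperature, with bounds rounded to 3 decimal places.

(1.211, 2.477)

df = n − k − 1 = 31 − 2 − 1 = 28.
t* = t_{0.025, 28} = 2.048407.
Margin = t* × SE = 2.048407 × 0.309 = 0.63296.
CI: 1.844 ± 0.63296 → (1.211, 2.477).
With 95% confidence, each one-unit increase in curing temperature is associated with a change of between 1.211 and 2.477 MPa in tensile strength, holding the other predictors fixed.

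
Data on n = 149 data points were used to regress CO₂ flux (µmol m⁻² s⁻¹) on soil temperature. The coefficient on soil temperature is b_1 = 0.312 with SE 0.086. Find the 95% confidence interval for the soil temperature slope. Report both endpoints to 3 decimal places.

df = n − 2 = 149 − 2 = 147.
t* = t_{0.025, 147} = 1.976233.
Margin = t* × SE = 1.976233 × 0.086 = 0.16996.
CI: 0.312 ± 0.16996 → (0.142, 0.482).
With 95% confidence, each one-unit increase in soil temperature is associated with a change of between 0.142 and 0.482 µmol m⁻² s⁻¹ in CO₂ flux.

(0.142, 0.482)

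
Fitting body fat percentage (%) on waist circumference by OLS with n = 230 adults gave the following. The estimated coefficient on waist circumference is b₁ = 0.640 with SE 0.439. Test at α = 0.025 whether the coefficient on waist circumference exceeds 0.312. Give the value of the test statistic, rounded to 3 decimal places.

H₀: β₁ = 0.312 vs H₁: β₁ > 0.312.
t = (b₁ − β₁⁰)/SE = (0.640 − 0.312) / 0.439 = 0.747.
df = n − 2 = 230 − 2 = 228.
One-sided p ≈ 0.2279, which is ≥ 0.025, so fail to reject H₀.
The data do not give significant evidence that the true slope on waist circumference exceeds 0.312 % per unit.

t = 0.747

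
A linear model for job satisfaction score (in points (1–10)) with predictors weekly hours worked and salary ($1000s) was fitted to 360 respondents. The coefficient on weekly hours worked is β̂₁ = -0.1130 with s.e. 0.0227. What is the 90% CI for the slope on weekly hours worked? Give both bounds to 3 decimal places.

df = n − k − 1 = 360 − 2 − 1 = 357.
t* = t_{0.05, 357} = 1.649133.
Margin = t* × SE = 1.649133 × 0.0227 = 0.03744.
CI: -0.1130 ± 0.03744 → (-0.150, -0.076).
With 90% confidence, each one-unit increase in weekly hours worked is associated with a change of between -0.150 and -0.076 points (1–10) in job satisfaction score, holding the other predictors fixed.

(-0.150, -0.076)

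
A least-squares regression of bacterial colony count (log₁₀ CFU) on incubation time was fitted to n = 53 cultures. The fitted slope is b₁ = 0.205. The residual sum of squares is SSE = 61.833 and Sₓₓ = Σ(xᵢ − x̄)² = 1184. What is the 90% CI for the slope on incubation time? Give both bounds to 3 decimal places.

MSE = SSE/(n − 2) = 61.833/51 = 1.21241.
SE(b₁) = √(MSE/Sₓₓ) = √(1.21241/1184) = 0.0319999.
df = n − 2 = 51.
t* = t_{0.05, 51} = 1.675285.
Margin = t* × SE = 1.675285 × 0.0319999 = 0.05361.
CI: 0.205 ± 0.05361 → (0.151, 0.259).
With 90% confidence, each one-unit increase in incubation time is associated with a change of between 0.151 and 0.259 log₁₀ CFU in bacterial colony count.

(0.151, 0.259)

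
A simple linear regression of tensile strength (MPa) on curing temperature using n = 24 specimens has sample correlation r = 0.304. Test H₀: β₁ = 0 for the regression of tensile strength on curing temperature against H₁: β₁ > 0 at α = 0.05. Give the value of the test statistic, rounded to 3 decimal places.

t = 1.497

t = r·√(n − 2)/√(1 − r²) = 0.304·√22/√0.907584 = 1.497.
df = n − 2 = 22.
One-sided p ≈ 0.0743, which is ≥ 0.05, so fail to reject H₀.
The data do not give significant evidence of a linear association between curing temperature and tensile strength.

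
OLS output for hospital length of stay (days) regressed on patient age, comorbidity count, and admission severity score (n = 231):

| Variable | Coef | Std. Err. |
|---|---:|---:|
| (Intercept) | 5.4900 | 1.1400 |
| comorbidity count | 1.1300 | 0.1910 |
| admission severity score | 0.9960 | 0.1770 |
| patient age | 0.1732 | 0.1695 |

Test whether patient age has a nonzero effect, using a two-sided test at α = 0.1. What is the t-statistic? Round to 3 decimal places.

Read off: b = 0.1732, SE = 0.1695 for patient age.
H₀: β₁ = 0 vs H₁: β₁ ≠ 0.
t = 0.1732 / 0.1695 = 1.022.
df = n − k − 1 = 231 − 3 − 1 = 227.
Two-sided p ≈ 0.3079, which is ≥ 0.1, so fail to reject H₀.
The data do not give significant evidence of an association between patient age and hospital length of stay, after adjusting for the other predictors.

t = 1.022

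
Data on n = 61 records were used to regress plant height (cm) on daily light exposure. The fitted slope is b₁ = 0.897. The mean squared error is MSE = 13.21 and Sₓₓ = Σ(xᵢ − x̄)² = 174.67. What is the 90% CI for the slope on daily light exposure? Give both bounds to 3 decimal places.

SE(b₁) = √(MSE/Sₓₓ) = √(13.21/174.67) = 0.275006.
df = n − 2 = 59.
t* = t_{0.05, 59} = 1.671093.
Margin = t* × SE = 1.671093 × 0.275006 = 0.45956.
CI: 0.897 ± 0.45956 → (0.437, 1.357).
With 90% confidence, each one-unit increase in daily light exposure is associated with a change of between 0.437 and 1.357 cm in plant height.

(0.437, 1.357)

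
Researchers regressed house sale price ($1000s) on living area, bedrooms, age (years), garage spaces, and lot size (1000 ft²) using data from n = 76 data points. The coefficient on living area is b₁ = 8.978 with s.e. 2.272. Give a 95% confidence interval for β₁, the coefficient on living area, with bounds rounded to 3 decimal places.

df = n − k − 1 = 76 − 5 − 1 = 70.
t* = t_{0.025, 70} = 1.994437.
Margin = t* × SE = 1.994437 × 2.272 = 4.53136.
CI: 8.978 ± 4.53136 → (4.447, 13.509).
With 95% confidence, each one-unit increase in living area is associated with a change of between 4.447 and 13.509 $1000s in house sale price, holding the other predictors fixed.

(4.447, 13.509)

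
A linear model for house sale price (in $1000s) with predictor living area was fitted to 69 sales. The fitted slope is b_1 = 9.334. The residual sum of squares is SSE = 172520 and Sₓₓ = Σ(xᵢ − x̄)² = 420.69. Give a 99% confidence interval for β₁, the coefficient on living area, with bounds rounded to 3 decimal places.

(2.775, 15.893)

MSE = SSE/(n − 2) = 172520/67 = 2574.93.
SE(b_1) = √(MSE/Sₓₓ) = √(2574.93/420.69) = 2.47401.
df = n − 2 = 67.
t* = t_{0.005, 67} = 2.65122.
Margin = t* × SE = 2.65122 × 2.47401 = 6.55914.
CI: 9.334 ± 6.55914 → (2.775, 15.893).
With 99% confidence, each one-unit increase in living area is associated with a change of between 2.775 and 15.893 $1000s in house sale price.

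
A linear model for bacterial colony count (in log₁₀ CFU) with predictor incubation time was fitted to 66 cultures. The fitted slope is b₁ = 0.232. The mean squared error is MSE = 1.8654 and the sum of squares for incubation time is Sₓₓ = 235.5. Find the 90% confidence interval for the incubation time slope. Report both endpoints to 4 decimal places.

(0.0835, 0.3805)

SE(b₁) = √(MSE/Sₓₓ) = √(1.8654/235.5) = 0.0890001.
df = n − 2 = 64.
t* = t_{0.05, 64} = 1.669013.
Margin = t* × SE = 1.669013 × 0.0890001 = 0.148542.
CI: 0.232 ± 0.148542 → (0.0835, 0.3805).
With 90% confidence, each one-unit increase in incubation time is associated with a change of between 0.0835 and 0.3805 log₁₀ CFU in bacterial colony count.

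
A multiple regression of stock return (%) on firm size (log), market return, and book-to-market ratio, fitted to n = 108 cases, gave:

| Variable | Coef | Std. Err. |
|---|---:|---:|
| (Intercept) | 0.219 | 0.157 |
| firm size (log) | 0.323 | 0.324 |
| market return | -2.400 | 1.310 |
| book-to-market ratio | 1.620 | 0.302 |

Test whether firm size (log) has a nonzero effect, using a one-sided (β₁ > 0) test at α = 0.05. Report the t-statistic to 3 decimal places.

Read off: b = 0.323, SE = 0.324 for firm size (log).
H₀: β₁ = 0 vs H₁: β₁ > 0.
t = 0.323 / 0.324 = 0.997.
df = n − k − 1 = 108 − 3 − 1 = 104.
One-sided p ≈ 0.1606, which is ≥ 0.05, so fail to reject H₀.
The data do not give significant evidence that the true slope on firm size (log) is positive, holding the other predictors fixed.

t = 0.997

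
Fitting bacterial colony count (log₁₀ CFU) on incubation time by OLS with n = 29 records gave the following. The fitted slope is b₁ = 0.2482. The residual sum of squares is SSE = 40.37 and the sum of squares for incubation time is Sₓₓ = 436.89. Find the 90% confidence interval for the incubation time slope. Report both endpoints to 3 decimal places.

MSE = SSE/(n − 2) = 40.37/27 = 1.49519.
SE(b₁) = √(MSE/Sₓₓ) = √(1.49519/436.89) = 0.0585008.
df = n − 2 = 27.
t* = t_{0.05, 27} = 1.703288.
Margin = t* × SE = 1.703288 × 0.0585008 = 0.09964.
CI: 0.2482 ± 0.09964 → (0.149, 0.348).
With 90% confidence, each one-unit increase in incubation time is associated with a change of between 0.149 and 0.348 log₁₀ CFU in bacterial colony count.

(0.149, 0.348)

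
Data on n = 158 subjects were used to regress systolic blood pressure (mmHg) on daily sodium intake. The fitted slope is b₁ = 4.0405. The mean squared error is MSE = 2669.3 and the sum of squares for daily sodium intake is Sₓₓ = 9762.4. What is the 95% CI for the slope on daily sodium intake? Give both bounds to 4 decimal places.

(3.0076, 5.0734)

SE(b₁) = √(MSE/Sₓₓ) = √(2669.3/9762.4) = 0.522902.
df = n − 2 = 156.
t* = t_{0.025, 156} = 1.975288.
Margin = t* × SE = 1.975288 × 0.522902 = 1.032882.
CI: 4.0405 ± 1.032882 → (3.0076, 5.0734).
With 95% confidence, each one-unit increase in daily sodium intake is associated with a change of between 3.0076 and 5.0734 mmHg in systolic blood pressure.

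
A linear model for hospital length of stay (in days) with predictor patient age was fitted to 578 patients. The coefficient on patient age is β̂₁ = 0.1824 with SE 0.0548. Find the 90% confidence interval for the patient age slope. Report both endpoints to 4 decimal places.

df = n − 2 = 578 − 2 = 576.
t* = t_{0.05, 576} = 1.647503.
Margin = t* × SE = 1.647503 × 0.0548 = 0.090283.
CI: 0.1824 ± 0.090283 → (0.0921, 0.2727).
With 90% confidence, each one-unit increase in patient age is associated with a change of between 0.0921 and 0.2727 days in hospital length of stay.

(0.0921, 0.2727)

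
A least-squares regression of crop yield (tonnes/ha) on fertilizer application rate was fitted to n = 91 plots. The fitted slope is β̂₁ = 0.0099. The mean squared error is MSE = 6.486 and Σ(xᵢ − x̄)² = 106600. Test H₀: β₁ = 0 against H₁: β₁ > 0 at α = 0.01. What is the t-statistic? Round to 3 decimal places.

t = 1.269

SE(β̂₁) = √(MSE/Sₓₓ) = √(6.486/106600) = 0.00780027.
t = 0.0099 / 0.00780027 = 1.269.
df = n − 2 = 89.
One-sided p ≈ 0.1038, which is ≥ 0.01, so fail to reject H₀.
The data do not give significant evidence that the true slope on fertilizer application rate is positive.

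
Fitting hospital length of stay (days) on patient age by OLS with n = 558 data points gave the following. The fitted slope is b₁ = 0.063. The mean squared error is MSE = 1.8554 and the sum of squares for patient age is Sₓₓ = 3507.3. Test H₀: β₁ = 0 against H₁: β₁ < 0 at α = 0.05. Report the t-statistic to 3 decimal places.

SE(b₁) = √(MSE/Sₓₓ) = √(1.8554/3507.3) = 0.0230002.
t = 0.063 / 0.0230002 = 2.739.
df = n − 2 = 556.
One-sided p ≈ 0.9968, which is ≥ 0.05, so fail to reject H₀.
The data do not give significant evidence that the true slope on patient age is negative.

t = 2.739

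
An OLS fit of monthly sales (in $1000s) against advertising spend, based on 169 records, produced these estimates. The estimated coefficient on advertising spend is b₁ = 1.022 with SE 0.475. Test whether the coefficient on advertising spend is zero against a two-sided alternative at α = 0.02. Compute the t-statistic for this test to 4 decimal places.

t = 2.1516

H₀: β₁ = 0 vs H₁: β₁ ≠ 0.
t = (b₁ − β₁⁰)/SE = 1.022 / 0.475 = 2.1516.
df = n − 2 = 169 − 2 = 167.
Two-sided p ≈ 0.0329, which is ≥ 0.02, so fail to reject H₀.
The data do not give significant evidence of an association between advertising spend and monthly sales.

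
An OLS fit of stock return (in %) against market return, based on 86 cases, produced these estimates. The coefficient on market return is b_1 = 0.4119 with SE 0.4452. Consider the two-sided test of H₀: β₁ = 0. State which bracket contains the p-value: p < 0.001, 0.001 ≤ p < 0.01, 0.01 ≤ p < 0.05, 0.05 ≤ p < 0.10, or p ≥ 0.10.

p ≥ 0.10

t = 0.4119 / 0.4452 = 0.925.
df = n − 2 = 86 − 2 = 84.
Two-sided p = 2·P(T_{84} > |t|) ≈ 0.3575.
So p ≥ 0.10.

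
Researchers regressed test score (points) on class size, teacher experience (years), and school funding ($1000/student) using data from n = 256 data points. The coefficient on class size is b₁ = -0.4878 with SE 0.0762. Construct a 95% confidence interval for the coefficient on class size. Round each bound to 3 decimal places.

(-0.638, -0.338)

df = n − k − 1 = 256 − 3 − 1 = 252.
t* = t_{0.025, 252} = 1.969422.
Margin = t* × SE = 1.969422 × 0.0762 = 0.15007.
CI: -0.4878 ± 0.15007 → (-0.638, -0.338).
With 95% confidence, each one-unit increase in class size is associated with a change of between -0.638 and -0.338 points in test score, holding the other predictors fixed.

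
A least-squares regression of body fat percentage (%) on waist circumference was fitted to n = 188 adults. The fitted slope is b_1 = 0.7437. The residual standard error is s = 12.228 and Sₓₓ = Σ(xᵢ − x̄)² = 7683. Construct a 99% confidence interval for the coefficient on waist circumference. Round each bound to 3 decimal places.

(0.381, 1.107)

SE(b_1) = s/√Sₓₓ = 12.228/√7683 = 0.139505.
df = n − 2 = 186.
t* = t_{0.005, 186} = 2.60252.
Margin = t* × SE = 2.60252 × 0.139505 = 0.36306.
CI: 0.7437 ± 0.36306 → (0.381, 1.107).
With 99% confidence, each one-unit increase in waist circumference is associated with a change of between 0.381 and 1.107 % in body fat percentage.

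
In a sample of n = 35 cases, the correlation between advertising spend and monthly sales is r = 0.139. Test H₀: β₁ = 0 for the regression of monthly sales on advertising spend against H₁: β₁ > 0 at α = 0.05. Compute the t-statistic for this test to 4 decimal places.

t = r·√(n − 2)/√(1 − r²) = 0.139·√33/√0.980679 = 0.8063.
df = n − 2 = 33.
One-sided p ≈ 0.2129, which is ≥ 0.05, so fail to reject H₀.
The data do not give significant evidence of a linear association between advertising spend and monthly sales.

t = 0.8063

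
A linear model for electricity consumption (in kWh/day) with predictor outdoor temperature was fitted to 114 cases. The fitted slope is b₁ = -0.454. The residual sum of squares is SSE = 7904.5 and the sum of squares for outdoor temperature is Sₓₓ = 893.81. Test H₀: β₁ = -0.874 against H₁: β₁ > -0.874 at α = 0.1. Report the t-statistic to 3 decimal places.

MSE = SSE/(n − 2) = 7904.5/112 = 70.5759.
SE(b₁) = √(MSE/Sₓₓ) = √(70.5759/893.81) = 0.281.
t = (-0.454 − (-0.874)) / 0.281 = 1.495.
df = n − 2 = 112.
One-sided p ≈ 0.0689, which is < 0.1, so reject H₀.
There is evidence that the true slope on outdoor temperature exceeds -0.874 kWh/day per unit.

t = 1.495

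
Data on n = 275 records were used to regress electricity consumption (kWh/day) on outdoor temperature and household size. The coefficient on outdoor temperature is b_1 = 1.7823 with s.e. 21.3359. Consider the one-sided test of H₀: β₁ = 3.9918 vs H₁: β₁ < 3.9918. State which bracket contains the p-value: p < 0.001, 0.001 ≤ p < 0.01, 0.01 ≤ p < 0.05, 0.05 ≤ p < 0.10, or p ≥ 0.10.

p ≥ 0.10

t = (1.7823 − 3.9918) / 21.3359 = -0.104.
df = n − k − 1 = 275 − 2 − 1 = 272.
One-sided p = P(T_{272} < t) ≈ 0.4588.
So p ≥ 0.10.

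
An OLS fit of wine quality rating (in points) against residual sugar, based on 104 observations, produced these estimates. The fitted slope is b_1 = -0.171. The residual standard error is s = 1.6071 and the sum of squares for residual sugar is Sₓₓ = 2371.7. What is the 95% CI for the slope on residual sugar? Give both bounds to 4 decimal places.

(-0.2365, -0.1055)

SE(b_1) = s/√Sₓₓ = 1.6071/√2371.7 = 0.0329999.
df = n − 2 = 102.
t* = t_{0.025, 102} = 1.983495.
Margin = t* × SE = 1.983495 × 0.0329999 = 0.065455.
CI: -0.171 ± 0.065455 → (-0.2365, -0.1055).
With 95% confidence, each one-unit increase in residual sugar is associated with a change of between -0.2365 and -0.1055 points in wine quality rating.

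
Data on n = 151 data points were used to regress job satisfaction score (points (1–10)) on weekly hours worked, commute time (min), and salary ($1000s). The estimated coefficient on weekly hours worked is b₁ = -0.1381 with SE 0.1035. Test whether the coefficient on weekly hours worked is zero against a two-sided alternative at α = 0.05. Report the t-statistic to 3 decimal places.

H₀: β₁ = 0 vs H₁: β₁ ≠ 0.
t = (b₁ − β₁⁰)/SE = -0.1381 / 0.1035 = -1.334.
df = n − k − 1 = 151 − 3 − 1 = 147.
Two-sided p ≈ 0.1842, which is ≥ 0.05, so fail to reject H₀.
The data do not give significant evidence of an association between weekly hours worked and job satisfaction score, after adjusting for the other predictors.

t = -1.334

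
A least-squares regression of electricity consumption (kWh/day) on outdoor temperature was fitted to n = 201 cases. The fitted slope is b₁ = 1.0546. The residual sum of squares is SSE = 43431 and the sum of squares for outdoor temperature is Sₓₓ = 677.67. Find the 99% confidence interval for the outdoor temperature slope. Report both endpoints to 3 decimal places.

(-0.421, 2.531)

MSE = SSE/(n − 2) = 43431/199 = 218.246.
SE(b₁) = √(MSE/Sₓₓ) = √(218.246/677.67) = 0.567498.
df = n − 2 = 199.
t* = t_{0.005, 199} = 2.60076.
Margin = t* × SE = 2.60076 × 0.567498 = 1.47593.
CI: 1.0546 ± 1.47593 → (-0.421, 2.531).
With 99% confidence, each one-unit increase in outdoor temperature is associated with a change of between -0.421 and 2.531 kWh/day in electricity consumption.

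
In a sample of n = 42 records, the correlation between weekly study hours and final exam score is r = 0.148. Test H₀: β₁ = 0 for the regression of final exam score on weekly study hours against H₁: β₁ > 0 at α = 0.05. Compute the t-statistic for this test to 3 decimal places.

t = r·√(n − 2)/√(1 − r²) = 0.148·√40/√0.978096 = 0.946.
df = n − 2 = 40.
One-sided p ≈ 0.1748, which is ≥ 0.05, so fail to reject H₀.
The data do not give significant evidence of a linear association between weekly study hours and final exam score.

t = 0.946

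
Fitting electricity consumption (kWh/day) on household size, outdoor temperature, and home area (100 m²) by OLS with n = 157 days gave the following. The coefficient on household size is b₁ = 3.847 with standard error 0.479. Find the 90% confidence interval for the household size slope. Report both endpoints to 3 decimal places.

(3.054, 4.640)

df = n − k − 1 = 157 − 3 − 1 = 153.
t* = t_{0.05, 153} = 1.654874.
Margin = t* × SE = 1.654874 × 0.479 = 0.79268.
CI: 3.847 ± 0.79268 → (3.054, 4.640).
With 90% confidence, each one-unit increase in household size is associated with a change of between 3.054 and 4.640 kWh/day in electricity consumption, holding the other predictors fixed.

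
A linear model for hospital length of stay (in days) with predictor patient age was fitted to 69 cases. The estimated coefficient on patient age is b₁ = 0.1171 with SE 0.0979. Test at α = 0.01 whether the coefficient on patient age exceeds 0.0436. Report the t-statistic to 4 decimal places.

t = 0.7508

H₀: β₁ = 0.0436 vs H₁: β₁ > 0.0436.
t = (b₁ − β₁⁰)/SE = (0.1171 − 0.0436) / 0.0979 = 0.7508.
df = n − 2 = 69 − 2 = 67.
One-sided p ≈ 0.2277, which is ≥ 0.01, so fail to reject H₀.
The data do not give significant evidence that the true slope on patient age exceeds 0.0436 days per unit.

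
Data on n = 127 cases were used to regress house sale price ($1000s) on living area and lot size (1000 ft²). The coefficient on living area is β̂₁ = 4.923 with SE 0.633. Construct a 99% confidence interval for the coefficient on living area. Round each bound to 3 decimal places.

(3.267, 6.579)

df = n − k − 1 = 127 − 2 − 1 = 124.
t* = t_{0.005, 124} = 2.61606.
Margin = t* × SE = 2.61606 × 0.633 = 1.65597.
CI: 4.923 ± 1.65597 → (3.267, 6.579).
With 99% confidence, each one-unit increase in living area is associated with a change of between 3.267 and 6.579 $1000s in house sale price, holding the other predictors fixed.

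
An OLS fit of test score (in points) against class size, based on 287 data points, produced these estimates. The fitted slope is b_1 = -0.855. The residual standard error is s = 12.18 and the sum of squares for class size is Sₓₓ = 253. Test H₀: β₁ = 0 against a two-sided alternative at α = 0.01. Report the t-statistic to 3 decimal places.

t = -1.117

SE(b_1) = s/√Sₓₓ = 12.18/√253 = 0.76575.
t = -0.855 / 0.76575 = -1.117.
df = n − 2 = 285.
Two-sided p ≈ 0.2651, which is ≥ 0.01, so fail to reject H₀.
The data do not give significant evidence of an association between class size and test score.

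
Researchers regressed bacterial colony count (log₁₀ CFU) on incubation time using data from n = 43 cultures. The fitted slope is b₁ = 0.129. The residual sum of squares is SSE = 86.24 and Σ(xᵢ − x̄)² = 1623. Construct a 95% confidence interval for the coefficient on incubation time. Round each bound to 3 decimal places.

MSE = SSE/(n − 2) = 86.24/41 = 2.10341.
SE(b₁) = √(MSE/Sₓₓ) = √(2.10341/1623) = 0.0360001.
df = n − 2 = 41.
t* = t_{0.025, 41} = 2.019541.
Margin = t* × SE = 2.019541 × 0.0360001 = 0.07270.
CI: 0.129 ± 0.07270 → (0.056, 0.202).
With 95% confidence, each one-unit increase in incubation time is associated with a change of between 0.056 and 0.202 log₁₀ CFU in bacterial colony count.

(0.056, 0.202)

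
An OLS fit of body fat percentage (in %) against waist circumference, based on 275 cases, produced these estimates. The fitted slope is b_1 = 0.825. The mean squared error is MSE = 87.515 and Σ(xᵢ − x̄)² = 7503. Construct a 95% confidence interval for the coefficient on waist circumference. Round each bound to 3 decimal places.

(0.612, 1.038)

SE(b_1) = √(MSE/Sₓₓ) = √(87.515/7503) = 0.108.
df = n − 2 = 273.
t* = t_{0.025, 273} = 1.968692.
Margin = t* × SE = 1.968692 × 0.108 = 0.21262.
CI: 0.825 ± 0.21262 → (0.612, 1.038).
With 95% confidence, each one-unit increase in waist circumference is associated with a change of between 0.612 and 1.038 % in body fat percentage.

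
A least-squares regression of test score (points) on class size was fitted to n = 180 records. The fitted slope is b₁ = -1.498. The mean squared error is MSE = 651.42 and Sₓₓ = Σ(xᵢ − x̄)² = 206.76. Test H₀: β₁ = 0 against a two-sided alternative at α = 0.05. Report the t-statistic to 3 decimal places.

SE(b₁) = √(MSE/Sₓₓ) = √(651.42/206.76) = 1.775.
t = -1.498 / 1.775 = -0.844.
df = n − 2 = 178.
Two-sided p ≈ 0.3998, which is ≥ 0.05, so fail to reject H₀.
The data do not give significant evidence of an association between class size and test score.

t = -0.844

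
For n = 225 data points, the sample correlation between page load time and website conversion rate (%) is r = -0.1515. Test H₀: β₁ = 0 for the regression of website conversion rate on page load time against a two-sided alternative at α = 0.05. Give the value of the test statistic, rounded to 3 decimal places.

t = -2.289

t = r·√(n − 2)/√(1 − r²) = -0.1515·√223/√0.977048 = -2.289.
df = n − 2 = 223.
Two-sided p ≈ 0.0230, which is < 0.05, so reject H₀.
There is evidence of a linear association between page load time and website conversion rate.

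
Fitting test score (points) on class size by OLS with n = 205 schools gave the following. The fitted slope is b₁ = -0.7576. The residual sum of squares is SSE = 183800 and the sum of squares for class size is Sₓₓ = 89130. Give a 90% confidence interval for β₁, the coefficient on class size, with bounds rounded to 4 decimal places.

(-0.9241, -0.5911)

MSE = SSE/(n − 2) = 183800/203 = 905.419.
SE(b₁) = √(MSE/Sₓₓ) = √(905.419/89130) = 0.100789.
df = n − 2 = 203.
t* = t_{0.05, 203} = 1.652394.
Margin = t* × SE = 1.652394 × 0.100789 = 0.166543.
CI: -0.7576 ± 0.166543 → (-0.9241, -0.5911).
With 90% confidence, each one-unit increase in class size is associated with a change of between -0.9241 and -0.5911 points in test score.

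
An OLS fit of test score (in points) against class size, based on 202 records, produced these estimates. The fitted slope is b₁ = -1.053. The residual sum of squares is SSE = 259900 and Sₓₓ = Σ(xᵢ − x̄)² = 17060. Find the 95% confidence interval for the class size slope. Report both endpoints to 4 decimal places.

MSE = SSE/(n − 2) = 259900/200 = 1299.5.
SE(b₁) = √(MSE/Sₓₓ) = √(1299.5/17060) = 0.275993.
df = n − 2 = 200.
t* = t_{0.025, 200} = 1.971896.
Margin = t* × SE = 1.971896 × 0.275993 = 0.544230.
CI: -1.053 ± 0.544230 → (-1.5972, -0.5088).
With 95% confidence, each one-unit increase in class size is associated with a change of between -1.5972 and -0.5088 points in test score.

(-1.5972, -0.5088)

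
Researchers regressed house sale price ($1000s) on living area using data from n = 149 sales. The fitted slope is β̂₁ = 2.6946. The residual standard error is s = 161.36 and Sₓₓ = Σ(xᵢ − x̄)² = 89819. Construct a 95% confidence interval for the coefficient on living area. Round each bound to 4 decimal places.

(1.6306, 3.7586)

SE(β̂₁) = s/√Sₓₓ = 161.36/√89819 = 0.538408.
df = n − 2 = 147.
t* = t_{0.025, 147} = 1.976233.
Margin = t* × SE = 1.976233 × 0.538408 = 1.064020.
CI: 2.6946 ± 1.064020 → (1.6306, 3.7586).
With 95% confidence, each one-unit increase in living area is associated with a change of between 1.6306 and 3.7586 $1000s in house sale price.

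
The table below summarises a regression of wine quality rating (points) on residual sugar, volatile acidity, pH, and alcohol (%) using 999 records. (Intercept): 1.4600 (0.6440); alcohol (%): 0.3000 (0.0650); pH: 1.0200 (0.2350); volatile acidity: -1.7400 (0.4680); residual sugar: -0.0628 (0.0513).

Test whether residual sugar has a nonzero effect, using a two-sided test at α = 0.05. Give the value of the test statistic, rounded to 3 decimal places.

t = -1.224

Read off: b = -0.0628, SE = 0.0513 for residual sugar.
H₀: β₁ = 0 vs H₁: β₁ ≠ 0.
t = -0.0628 / 0.0513 = -1.224.
df = n − k − 1 = 999 − 4 − 1 = 994.
Two-sided p ≈ 0.2212, which is ≥ 0.05, so fail to reject H₀.
The data do not give significant evidence of an association between residual sugar and wine quality rating, after adjusting for the other predictors.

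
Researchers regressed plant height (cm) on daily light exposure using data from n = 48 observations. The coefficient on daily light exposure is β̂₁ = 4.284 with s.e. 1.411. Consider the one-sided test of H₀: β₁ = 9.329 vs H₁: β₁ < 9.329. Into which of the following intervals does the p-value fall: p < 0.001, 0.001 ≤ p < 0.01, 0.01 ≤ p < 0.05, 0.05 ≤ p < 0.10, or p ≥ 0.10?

p < 0.001

t = (4.284 − 9.329) / 1.411 = -3.575.
df = n − 2 = 48 − 2 = 46.
One-sided p = P(T_{46} < t) ≈ 0.0004.
So p < 0.001.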